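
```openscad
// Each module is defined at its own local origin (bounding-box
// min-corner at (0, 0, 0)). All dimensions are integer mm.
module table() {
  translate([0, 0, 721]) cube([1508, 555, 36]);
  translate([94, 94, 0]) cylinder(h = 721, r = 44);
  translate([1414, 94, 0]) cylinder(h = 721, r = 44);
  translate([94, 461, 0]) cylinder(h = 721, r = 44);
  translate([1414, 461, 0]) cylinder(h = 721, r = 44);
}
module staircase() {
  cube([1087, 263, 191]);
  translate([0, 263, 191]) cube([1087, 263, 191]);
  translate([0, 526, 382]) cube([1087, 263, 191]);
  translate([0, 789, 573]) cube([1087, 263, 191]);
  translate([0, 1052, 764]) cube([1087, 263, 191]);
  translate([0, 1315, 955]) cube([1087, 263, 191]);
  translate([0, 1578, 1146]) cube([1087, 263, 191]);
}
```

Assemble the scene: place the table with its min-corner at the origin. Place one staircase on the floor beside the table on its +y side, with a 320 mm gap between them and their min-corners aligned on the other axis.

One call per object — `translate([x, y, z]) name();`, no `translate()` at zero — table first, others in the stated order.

table();
translate([0, 875, 0]) staircase();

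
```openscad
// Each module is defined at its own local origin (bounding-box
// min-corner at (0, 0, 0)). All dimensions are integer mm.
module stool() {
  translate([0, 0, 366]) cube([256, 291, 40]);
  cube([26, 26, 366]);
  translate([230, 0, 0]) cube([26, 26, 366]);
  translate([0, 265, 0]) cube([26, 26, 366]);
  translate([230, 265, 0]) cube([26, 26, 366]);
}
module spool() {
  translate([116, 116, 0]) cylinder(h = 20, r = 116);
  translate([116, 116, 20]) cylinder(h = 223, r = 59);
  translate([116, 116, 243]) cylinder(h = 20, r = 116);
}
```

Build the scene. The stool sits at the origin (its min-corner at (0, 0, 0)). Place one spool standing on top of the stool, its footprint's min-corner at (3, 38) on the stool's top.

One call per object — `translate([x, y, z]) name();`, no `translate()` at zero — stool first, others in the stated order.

stool();
translate([3, 38, 406]) spool();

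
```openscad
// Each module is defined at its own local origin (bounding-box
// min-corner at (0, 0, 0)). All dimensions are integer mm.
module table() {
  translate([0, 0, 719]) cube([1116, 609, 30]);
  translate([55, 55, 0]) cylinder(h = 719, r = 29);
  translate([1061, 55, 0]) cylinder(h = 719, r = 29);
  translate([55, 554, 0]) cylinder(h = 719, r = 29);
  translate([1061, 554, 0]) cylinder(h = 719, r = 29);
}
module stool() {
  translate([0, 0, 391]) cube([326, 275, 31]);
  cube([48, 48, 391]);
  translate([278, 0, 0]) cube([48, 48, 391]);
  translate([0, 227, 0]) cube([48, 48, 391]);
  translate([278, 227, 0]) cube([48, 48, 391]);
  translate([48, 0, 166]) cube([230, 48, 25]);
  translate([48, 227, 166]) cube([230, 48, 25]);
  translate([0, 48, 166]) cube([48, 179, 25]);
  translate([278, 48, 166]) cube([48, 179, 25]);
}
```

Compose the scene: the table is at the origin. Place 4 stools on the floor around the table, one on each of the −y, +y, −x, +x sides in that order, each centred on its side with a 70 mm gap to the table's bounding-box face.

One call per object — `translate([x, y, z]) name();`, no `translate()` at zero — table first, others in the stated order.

table();
translate([395, -345, 0]) stool();
translate([395, 679, 0]) stool();
translate([-396, 167, 0]) stool();
translate([1186, 167, 0]) stool();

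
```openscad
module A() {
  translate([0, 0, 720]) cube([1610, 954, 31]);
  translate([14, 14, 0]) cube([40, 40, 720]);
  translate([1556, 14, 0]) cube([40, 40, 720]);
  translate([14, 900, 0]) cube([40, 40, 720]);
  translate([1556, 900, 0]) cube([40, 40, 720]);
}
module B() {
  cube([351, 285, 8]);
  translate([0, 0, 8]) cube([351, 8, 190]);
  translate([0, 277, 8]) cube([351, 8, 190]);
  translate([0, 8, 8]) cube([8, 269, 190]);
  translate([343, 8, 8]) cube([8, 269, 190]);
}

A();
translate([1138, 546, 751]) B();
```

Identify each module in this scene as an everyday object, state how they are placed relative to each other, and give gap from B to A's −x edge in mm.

A is a table. B is an open box. The open box is on top of the table. The gap from the open box to the table's −x edge is 1138 mm.

The open box's min-x is at 1138; the table's min-x is 0; gap = 1138 mm.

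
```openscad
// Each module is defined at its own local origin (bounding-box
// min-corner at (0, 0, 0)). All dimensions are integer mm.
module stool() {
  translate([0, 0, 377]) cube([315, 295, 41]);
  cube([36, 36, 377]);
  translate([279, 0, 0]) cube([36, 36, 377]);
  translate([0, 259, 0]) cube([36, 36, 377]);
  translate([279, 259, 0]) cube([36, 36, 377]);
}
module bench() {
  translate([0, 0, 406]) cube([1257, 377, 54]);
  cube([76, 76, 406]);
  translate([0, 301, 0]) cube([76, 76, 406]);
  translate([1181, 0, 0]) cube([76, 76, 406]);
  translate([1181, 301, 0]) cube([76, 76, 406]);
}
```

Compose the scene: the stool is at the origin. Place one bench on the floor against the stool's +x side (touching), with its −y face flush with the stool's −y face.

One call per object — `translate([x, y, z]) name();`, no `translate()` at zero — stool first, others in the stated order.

stool();
translate([315, 0, 0]) bench();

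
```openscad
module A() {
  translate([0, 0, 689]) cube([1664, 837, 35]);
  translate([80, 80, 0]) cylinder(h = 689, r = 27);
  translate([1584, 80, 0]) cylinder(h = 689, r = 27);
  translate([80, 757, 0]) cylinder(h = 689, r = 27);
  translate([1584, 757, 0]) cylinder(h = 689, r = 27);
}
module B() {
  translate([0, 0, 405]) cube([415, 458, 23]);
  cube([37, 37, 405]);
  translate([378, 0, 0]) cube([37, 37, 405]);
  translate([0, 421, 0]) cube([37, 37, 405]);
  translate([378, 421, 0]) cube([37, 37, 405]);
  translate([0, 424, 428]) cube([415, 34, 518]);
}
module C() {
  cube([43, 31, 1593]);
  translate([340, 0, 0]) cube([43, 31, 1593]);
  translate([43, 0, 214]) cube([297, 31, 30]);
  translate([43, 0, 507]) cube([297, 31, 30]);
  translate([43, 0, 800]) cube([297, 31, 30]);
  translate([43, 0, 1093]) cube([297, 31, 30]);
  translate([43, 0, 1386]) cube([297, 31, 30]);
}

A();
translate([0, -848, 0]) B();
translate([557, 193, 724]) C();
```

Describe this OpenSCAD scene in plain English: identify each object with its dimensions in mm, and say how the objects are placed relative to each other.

A is a rectangular dining table. The top is 1664×837×35 mm with its upper surface at z = 724 mm. It stands on four round legs of 54 mm diameter, each leg's bounding box inset 53 mm from the nearest pair of top edges, running from the floor to the underside of the top.

B is a chair: 415×458 mm seat, 23 mm thick, top at z = 428 mm, on four 37 mm square corner legs flush with the seat edges. A 34 mm thick backrest slab spans the full seat width, extending 518 mm above the seat top, its back face flush with the seat's +y edge.

C is a wooden ladder with two side rails of 43×31 mm section and 1593 mm height, set 383 mm apart overall. Between them run 5 rectangular rungs (31 mm deep, 30 mm thick), front faces flush with the rails' −y face. The bottom of the first rung is 214 mm above the floor and each subsequent rung is 293 mm higher than the one below.

The chair is on the floor beside the table on its −y side. The ladder is on top of the table.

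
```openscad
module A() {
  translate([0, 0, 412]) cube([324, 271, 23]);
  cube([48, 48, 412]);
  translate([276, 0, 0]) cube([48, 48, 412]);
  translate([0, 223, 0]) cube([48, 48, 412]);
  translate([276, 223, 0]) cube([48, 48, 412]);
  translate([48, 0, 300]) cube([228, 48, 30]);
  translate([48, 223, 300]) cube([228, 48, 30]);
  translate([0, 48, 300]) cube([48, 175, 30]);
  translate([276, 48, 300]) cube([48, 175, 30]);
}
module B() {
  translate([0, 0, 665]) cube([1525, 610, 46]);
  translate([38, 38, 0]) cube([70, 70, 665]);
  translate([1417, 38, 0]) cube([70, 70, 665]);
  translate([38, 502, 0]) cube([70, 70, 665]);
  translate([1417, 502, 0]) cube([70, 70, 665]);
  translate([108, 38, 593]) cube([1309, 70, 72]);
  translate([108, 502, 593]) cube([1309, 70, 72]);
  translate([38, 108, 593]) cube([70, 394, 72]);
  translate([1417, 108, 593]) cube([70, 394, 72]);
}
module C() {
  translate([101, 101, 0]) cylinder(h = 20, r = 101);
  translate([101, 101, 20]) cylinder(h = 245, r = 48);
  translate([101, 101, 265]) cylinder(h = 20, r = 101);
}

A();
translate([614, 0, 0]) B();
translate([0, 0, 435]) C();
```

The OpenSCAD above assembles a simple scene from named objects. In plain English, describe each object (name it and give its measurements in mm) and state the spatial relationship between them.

A is a four-legged stool. The seat is a 324×271×23 mm slab whose top surface is at z = 435 mm; four square legs, each 48×48 mm in cross-section, run from the floor (z = 0) to the underside of the seat, each flush with a corner of the seat. Four stretchers, 48 mm wide and 30 mm tall, connect adjacent legs with their undersides at z = 300 mm, each running between the inner faces of the legs it joins and aligned with the legs' outer faces on the other axis.

B is a table with a 1525×610 mm rectangular top, 46 mm thick, top surface at z = 711 mm, supported by four 70×70 mm square legs, each inset 38 mm from the nearest pair of top edges, running from the floor. Four apron rails, 70 mm thick and 72 mm tall, run between adjacent legs with their top edges flush with the underside of the top and their outer faces flush with the legs' outer faces.

C is a spool: two coaxial disc flanges of radius 101 mm and thickness 20 mm, joined by a core cylinder of radius 48 mm and height 245 mm. The lower flange rests on z = 0 and the three cylinders share a vertical axis.

The table is on the floor beside the stool on its +x side. The spool is on top of the stool.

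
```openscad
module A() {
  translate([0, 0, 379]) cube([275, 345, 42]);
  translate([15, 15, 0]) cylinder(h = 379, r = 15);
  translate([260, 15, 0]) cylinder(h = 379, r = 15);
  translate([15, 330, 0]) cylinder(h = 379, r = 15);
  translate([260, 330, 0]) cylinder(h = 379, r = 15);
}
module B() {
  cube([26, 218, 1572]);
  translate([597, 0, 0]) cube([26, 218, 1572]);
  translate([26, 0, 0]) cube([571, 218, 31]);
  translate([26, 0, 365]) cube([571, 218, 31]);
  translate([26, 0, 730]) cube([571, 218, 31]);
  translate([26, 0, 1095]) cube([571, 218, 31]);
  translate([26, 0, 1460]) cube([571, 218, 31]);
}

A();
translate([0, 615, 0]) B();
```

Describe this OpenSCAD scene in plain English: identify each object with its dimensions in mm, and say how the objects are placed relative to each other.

A is a four-legged stool. The seat is a 275×345×42 mm slab whose top surface is at z = 421 mm; four round legs, each 30 mm in diameter, run from the floor (z = 0) to the underside of the seat, each leg's axis is inset half a diameter from the nearest pair of seat edges (so the leg's bounding box is flush with the corner).

B is a bookshelf 623 mm wide overall, 218 mm deep and 1572 mm tall. The two sides are 26 mm thick vertical panels. 5 horizontal shelves of 31 mm thickness span between the inner faces of the sides; the lowest shelf sits on the floor and shelves are stacked with a clear vertical gap of 334 mm between each pair.

The bookshelf is on the floor beside the stool on its +y side.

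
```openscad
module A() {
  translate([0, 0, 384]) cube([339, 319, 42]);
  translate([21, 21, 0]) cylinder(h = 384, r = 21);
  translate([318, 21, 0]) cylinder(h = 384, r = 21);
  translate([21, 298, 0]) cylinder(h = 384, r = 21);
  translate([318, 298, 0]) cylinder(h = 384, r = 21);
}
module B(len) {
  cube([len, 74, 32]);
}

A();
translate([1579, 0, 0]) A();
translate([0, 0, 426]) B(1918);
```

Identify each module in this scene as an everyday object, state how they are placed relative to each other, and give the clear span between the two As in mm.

Second stool starts at x = 1579; first ends at x = 339; clear span = 1579 − 339 = 1240 mm.

A is a stool. B is a beam. A beam spans the tops of two stools. The clear span between the two stools is 1240 mm.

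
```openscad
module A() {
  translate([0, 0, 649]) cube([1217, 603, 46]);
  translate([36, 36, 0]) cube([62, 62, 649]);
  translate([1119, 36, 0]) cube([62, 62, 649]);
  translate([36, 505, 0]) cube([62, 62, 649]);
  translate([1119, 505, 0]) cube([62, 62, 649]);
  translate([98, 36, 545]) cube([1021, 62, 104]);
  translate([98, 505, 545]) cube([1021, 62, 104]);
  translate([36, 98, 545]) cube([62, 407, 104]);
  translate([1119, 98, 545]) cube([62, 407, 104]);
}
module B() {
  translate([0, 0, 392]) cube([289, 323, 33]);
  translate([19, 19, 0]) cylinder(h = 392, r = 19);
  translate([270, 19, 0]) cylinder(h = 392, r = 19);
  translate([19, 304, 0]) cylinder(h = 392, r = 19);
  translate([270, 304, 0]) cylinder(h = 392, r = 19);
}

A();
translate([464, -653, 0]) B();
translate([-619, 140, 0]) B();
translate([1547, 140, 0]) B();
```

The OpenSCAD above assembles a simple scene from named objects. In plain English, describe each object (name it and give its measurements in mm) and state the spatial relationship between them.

A is a rectangular dining table. The top is 1217×603×46 mm with its upper surface at z = 695 mm. It stands on four 62×62 mm square legs, each inset 36 mm from the nearest pair of top edges, running from the floor to the underside of the top. Four apron rails, 62 mm thick and 104 mm tall, run between adjacent legs with their top edges flush with the underside of the top and their outer faces flush with the legs' outer faces.

B is a simple wooden stool: a rectangular seat 289 mm (x) by 323 mm (y), 33 mm thick, top face at z = 425 mm, on four round legs, each 38 mm in diameter. The legs rest on z = 0, each leg's axis is inset half a diameter from the nearest pair of seat edges (so the leg's bounding box is flush with the corner).

Three stools sit around the table at the −y, −x, +x sides.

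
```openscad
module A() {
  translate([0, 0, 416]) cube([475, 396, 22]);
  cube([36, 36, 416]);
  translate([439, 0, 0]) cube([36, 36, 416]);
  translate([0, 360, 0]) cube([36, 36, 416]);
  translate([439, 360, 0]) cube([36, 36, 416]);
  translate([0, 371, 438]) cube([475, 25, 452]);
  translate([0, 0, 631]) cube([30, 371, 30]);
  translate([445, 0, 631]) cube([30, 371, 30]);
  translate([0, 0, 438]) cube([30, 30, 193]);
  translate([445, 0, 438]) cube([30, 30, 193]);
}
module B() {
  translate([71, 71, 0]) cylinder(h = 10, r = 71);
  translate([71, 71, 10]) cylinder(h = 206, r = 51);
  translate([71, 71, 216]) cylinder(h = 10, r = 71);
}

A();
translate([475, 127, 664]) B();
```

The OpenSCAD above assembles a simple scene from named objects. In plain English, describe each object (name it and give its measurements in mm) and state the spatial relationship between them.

A is a chair: 475×396 mm seat, 22 mm thick, top at z = 438 mm, on four 36 mm square corner legs flush with the seat edges. A 25 mm thick backrest slab spans the full seat width, extending 452 mm above the seat top, its back face flush with the seat's +y edge. Two armrests of 30×30 mm section run along each side from the seat's front edge to the front of the backrest, top faces 223 mm above the seat top and outer faces flush with the seat's x-edges; a 30×30 mm post under the front of each armrest stands on the seat at the front corner.

B is a spool: two coaxial disc flanges of radius 71 mm and thickness 10 mm, joined by a core cylinder of radius 51 mm and height 206 mm. The lower flange rests on z = 0 and the three cylinders share a vertical axis.

The spool is beside the chair with their tops flush at z = 890.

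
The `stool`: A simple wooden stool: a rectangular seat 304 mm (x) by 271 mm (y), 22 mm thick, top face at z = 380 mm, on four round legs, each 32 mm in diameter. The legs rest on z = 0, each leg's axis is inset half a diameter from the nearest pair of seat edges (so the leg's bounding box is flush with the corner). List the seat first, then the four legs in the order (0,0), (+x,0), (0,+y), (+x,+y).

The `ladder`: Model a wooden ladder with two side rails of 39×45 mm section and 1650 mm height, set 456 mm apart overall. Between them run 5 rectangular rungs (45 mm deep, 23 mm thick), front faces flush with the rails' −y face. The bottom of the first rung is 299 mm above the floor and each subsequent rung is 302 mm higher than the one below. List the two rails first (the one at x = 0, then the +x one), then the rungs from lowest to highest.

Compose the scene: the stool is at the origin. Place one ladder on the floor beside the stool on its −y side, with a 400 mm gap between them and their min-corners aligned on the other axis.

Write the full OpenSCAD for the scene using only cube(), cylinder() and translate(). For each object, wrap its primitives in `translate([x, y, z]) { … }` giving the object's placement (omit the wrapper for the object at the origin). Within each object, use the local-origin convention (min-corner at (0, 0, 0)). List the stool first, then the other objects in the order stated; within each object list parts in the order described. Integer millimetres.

translate([0, 0, 358]) cube([304, 271, 22]);
translate([16, 16, 0]) cylinder(h = 358, r = 16);
translate([288, 16, 0]) cylinder(h = 358, r = 16);
translate([16, 255, 0]) cylinder(h = 358, r = 16);
translate([288, 255, 0]) cylinder(h = 358, r = 16);
translate([0, -445, 0]) {
  cube([39, 45, 1650]);
  translate([417, 0, 0]) cube([39, 45, 1650]);
  translate([39, 0, 299]) cube([378, 45, 23]);
  translate([39, 0, 601]) cube([378, 45, 23]);
  translate([39, 0, 903]) cube([378, 45, 23]);
  translate([39, 0, 1205]) cube([378, 45, 23]);
  translate([39, 0, 1507]) cube([378, 45, 23]);
}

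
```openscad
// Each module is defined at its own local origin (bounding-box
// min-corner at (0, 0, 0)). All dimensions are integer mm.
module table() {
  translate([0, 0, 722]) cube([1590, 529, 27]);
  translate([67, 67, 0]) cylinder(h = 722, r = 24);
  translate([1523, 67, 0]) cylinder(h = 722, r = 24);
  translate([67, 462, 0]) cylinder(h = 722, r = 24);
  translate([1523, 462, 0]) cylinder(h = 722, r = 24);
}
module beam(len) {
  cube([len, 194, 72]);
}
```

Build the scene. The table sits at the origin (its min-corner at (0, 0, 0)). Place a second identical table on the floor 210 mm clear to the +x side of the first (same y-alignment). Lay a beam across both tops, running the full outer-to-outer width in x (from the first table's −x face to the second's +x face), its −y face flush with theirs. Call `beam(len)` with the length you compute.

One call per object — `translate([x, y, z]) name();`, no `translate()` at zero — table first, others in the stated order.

table();
translate([1800, 0, 0]) table();
translate([0, 0, 749]) beam(3390);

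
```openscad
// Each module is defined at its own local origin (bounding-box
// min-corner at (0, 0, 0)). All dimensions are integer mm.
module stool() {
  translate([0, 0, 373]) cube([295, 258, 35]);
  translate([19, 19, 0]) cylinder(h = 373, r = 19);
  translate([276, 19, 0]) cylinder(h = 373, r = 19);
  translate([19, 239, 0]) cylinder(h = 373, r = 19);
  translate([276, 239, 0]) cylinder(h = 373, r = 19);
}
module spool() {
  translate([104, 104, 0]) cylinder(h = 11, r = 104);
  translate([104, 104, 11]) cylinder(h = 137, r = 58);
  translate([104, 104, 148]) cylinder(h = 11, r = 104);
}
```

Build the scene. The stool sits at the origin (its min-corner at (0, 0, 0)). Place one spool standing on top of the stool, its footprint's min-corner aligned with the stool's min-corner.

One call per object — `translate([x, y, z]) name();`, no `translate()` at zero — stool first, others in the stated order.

stool();
translate([0, 0, 408]) spool();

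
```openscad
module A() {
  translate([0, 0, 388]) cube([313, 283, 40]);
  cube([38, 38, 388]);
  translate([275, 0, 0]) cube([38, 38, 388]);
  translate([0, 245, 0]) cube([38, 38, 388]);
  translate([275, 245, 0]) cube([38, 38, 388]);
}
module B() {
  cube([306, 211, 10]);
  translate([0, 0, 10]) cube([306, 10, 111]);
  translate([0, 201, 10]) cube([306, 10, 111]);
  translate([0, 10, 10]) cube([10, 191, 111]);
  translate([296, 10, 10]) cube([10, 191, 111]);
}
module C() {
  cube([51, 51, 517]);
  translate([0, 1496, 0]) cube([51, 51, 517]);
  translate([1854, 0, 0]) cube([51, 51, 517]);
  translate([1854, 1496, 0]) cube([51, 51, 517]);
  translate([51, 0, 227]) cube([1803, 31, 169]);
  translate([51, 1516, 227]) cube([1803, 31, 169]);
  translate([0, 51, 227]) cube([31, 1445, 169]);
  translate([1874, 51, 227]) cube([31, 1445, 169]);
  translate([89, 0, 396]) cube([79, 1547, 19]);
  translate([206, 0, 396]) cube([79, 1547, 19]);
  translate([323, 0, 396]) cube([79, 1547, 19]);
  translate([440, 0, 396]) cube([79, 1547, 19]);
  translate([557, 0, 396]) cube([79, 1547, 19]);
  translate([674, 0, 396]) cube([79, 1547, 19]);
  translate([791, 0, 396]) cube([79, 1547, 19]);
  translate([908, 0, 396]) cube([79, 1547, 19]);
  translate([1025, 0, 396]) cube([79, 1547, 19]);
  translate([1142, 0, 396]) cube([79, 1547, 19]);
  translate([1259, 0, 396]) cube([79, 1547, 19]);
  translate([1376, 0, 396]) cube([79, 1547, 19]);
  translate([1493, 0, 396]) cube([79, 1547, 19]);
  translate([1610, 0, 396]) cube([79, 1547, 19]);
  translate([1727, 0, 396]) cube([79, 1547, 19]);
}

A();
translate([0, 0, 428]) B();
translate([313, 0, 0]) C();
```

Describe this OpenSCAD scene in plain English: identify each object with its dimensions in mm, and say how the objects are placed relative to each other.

A is a four-legged stool. The seat is 313×283 mm, 40 mm thick, top at z = 428 mm. It stands on four square legs, each 38×38 mm in cross-section, from z = 0 to the seat underside, each flush with a corner of the seat.

B is an open storage box with external size 306×211×121 mm and wall thickness 10 mm (the base is also 10 mm thick). The base covers the whole footprint; the four walls stand on the base, with the y-facing walls full-width and the x-facing walls fitting between their inner faces.

C is a bed frame 1905 mm long (x) by 1547 mm wide (y). Four 51×51 mm corner posts, 517 mm tall, at the corners of the footprint. Four rails of 31 mm thickness and 169 mm height run between adjacent posts with their undersides at z = 227 mm, their outer faces flush with the outside of the frame (the two x-running rails run between the posts' inner faces; the two y-running rails run between the posts' inner faces). 15 slats, each 79 mm wide (x) and 19 mm thick, lie across the top of the two x-running rails, running the full 1547 mm width of the frame in y; the slats are evenly spaced along x between the inner faces of the end posts with equal gaps (rounded down to the nearest mm) at the −x end and between each pair — any rounding remainder accumulates at the +x end.

The open box is on top of the stool. The bed frame is against the stool's +x side, with their −y faces flush.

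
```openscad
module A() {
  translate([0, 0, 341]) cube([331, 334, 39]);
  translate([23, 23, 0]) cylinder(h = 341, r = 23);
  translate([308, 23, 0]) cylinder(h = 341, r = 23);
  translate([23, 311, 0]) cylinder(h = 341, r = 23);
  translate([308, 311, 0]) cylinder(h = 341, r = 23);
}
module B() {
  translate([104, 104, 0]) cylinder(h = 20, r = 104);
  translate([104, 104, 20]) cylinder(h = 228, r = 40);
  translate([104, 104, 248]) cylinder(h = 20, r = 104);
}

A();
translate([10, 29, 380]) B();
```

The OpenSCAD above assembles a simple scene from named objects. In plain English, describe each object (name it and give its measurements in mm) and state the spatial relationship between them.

A is a four-legged stool. The seat is 331×334 mm, 39 mm thick, top at z = 380 mm. It stands on four round legs, each 46 mm in diameter, from z = 0 to the seat underside, each leg's axis is inset half a diameter from the nearest pair of seat edges (so the leg's bounding box is flush with the corner).

B is a spool: two coaxial disc flanges of radius 104 mm and thickness 20 mm, joined by a core cylinder of radius 40 mm and height 228 mm. The lower flange rests on z = 0 and the three cylinders share a vertical axis.

The spool is on top of the stool.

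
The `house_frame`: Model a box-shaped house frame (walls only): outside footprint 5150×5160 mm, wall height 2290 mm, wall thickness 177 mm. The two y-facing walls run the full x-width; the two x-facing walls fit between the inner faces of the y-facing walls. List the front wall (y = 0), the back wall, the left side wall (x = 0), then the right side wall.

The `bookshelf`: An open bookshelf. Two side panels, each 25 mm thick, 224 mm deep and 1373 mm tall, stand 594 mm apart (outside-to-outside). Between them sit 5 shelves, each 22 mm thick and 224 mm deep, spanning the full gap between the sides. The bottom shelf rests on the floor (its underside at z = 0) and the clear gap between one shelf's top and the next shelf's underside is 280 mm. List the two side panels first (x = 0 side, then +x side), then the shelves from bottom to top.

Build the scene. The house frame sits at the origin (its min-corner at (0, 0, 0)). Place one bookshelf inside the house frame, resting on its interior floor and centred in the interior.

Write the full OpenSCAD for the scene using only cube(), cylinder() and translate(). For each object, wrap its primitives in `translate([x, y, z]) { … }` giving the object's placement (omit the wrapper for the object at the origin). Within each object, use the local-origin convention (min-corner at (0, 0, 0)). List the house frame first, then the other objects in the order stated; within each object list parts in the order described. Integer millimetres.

cube([5150, 177, 2290]);
translate([0, 4983, 0]) cube([5150, 177, 2290]);
translate([0, 177, 0]) cube([177, 4806, 2290]);
translate([4973, 177, 0]) cube([177, 4806, 2290]);
translate([2278, 2468, 0]) {
  cube([25, 224, 1373]);
  translate([569, 0, 0]) cube([25, 224, 1373]);
  translate([25, 0, 0]) cube([544, 224, 22]);
  translate([25, 0, 302]) cube([544, 224, 22]);
  translate([25, 0, 604]) cube([544, 224, 22]);
  translate([25, 0, 906]) cube([544, 224, 22]);
  translate([25, 0, 1208]) cube([544, 224, 22]);
}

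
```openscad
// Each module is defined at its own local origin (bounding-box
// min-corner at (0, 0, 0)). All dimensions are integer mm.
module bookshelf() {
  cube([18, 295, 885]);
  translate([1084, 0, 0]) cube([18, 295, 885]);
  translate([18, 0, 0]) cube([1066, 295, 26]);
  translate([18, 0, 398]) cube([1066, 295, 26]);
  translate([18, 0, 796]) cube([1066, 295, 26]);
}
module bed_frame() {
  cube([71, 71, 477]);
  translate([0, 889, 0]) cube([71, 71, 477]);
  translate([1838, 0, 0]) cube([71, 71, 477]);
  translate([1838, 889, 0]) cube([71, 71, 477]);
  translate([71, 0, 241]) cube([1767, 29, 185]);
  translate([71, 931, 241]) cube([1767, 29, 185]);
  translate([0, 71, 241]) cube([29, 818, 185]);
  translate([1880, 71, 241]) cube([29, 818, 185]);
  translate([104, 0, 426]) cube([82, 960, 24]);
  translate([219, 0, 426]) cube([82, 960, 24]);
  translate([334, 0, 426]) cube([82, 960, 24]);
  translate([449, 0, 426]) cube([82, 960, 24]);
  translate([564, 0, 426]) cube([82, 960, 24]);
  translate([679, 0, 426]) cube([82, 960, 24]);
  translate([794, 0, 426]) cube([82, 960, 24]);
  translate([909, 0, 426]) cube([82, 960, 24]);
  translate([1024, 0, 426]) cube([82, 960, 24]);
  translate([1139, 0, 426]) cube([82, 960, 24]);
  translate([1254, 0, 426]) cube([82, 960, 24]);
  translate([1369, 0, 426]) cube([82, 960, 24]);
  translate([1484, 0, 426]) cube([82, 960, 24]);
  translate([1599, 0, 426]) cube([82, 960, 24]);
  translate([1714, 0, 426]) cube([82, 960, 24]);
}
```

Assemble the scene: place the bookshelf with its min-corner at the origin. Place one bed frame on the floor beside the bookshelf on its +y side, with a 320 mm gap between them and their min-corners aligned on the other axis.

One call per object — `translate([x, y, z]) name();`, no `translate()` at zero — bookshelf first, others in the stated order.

bookshelf();
translate([0, 615, 0]) bed_frame();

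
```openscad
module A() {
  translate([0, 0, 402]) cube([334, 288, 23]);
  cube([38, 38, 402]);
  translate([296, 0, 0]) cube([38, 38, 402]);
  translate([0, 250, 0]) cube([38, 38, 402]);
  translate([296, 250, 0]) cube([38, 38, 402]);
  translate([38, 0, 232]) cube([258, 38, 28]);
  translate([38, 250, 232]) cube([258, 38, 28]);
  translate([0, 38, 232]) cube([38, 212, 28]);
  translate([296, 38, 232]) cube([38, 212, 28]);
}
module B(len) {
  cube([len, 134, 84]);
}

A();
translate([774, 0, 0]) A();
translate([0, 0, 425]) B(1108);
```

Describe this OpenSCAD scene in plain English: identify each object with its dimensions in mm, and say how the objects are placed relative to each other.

A is a simple wooden stool: a rectangular seat 334 mm (x) by 288 mm (y), 23 mm thick, top face at z = 425 mm, on four square legs, each 38×38 mm in cross-section. The legs rest on z = 0, each flush with a corner of the seat. Four stretchers, 38 mm wide and 28 mm tall, connect adjacent legs with their undersides at z = 232 mm, each running between the inner faces of the legs it joins and aligned with the legs' outer faces on the other axis.

B is a rectangular beam 1108 mm long (x), 134 mm deep (y), 84 mm thick (z).

The beam spans the tops of two stools placed 440 mm apart, resting at z = 425 mm.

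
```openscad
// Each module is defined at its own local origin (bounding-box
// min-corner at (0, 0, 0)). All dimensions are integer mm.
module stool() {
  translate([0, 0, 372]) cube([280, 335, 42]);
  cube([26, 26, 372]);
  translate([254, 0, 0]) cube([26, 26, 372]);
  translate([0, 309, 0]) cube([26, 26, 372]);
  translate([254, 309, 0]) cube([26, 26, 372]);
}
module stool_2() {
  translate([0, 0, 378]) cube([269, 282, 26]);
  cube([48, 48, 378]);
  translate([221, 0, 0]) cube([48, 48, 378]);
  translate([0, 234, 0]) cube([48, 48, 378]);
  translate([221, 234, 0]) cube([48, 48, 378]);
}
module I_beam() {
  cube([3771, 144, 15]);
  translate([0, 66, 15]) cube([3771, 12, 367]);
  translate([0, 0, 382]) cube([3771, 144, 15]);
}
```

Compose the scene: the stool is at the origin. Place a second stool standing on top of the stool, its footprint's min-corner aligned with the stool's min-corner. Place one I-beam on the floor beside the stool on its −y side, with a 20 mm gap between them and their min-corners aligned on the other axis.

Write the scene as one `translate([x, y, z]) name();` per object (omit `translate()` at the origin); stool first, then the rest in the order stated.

stool();
translate([0, 0, 414]) stool_2();
translate([0, -164, 0]) I_beam();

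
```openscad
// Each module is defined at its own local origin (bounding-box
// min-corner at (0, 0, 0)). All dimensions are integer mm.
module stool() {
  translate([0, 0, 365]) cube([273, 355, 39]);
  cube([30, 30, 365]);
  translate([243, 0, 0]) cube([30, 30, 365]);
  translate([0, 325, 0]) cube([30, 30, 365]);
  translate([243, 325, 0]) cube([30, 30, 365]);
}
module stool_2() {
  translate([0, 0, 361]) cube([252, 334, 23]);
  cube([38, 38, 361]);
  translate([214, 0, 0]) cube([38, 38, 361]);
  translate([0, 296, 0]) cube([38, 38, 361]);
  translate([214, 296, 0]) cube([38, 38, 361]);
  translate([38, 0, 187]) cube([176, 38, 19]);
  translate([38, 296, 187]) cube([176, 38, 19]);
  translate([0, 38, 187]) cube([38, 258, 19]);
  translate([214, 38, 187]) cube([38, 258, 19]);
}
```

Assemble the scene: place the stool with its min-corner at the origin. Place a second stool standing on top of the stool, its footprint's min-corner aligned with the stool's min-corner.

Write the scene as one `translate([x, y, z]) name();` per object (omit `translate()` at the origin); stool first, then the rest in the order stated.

stool();
translate([0, 0, 404]) stool_2();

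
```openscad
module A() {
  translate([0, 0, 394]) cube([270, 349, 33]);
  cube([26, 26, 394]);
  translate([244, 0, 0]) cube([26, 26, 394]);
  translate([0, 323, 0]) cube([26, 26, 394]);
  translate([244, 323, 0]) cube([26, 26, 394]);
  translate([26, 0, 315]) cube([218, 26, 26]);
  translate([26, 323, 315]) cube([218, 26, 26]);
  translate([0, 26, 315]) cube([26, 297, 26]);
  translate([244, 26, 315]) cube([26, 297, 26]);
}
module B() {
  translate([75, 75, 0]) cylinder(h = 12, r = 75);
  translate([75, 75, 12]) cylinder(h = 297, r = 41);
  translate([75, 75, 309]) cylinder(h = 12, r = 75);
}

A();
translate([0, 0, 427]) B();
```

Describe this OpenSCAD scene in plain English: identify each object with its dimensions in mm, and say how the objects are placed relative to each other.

A is a simple wooden stool: a rectangular seat 270 mm (x) by 349 mm (y), 33 mm thick, top face at z = 427 mm, on four square legs, each 26×26 mm in cross-section. The legs rest on z = 0, each flush with a corner of the seat. Four stretchers, 26 mm wide and 26 mm tall, connect adjacent legs with their undersides at z = 315 mm, each running between the inner faces of the legs it joins and aligned with the legs' outer faces on the other axis.

B is a spool: two coaxial disc flanges of radius 75 mm and thickness 12 mm, joined by a core cylinder of radius 41 mm and height 297 mm. The lower flange rests on z = 0 and the three cylinders share a vertical axis.

The spool is on top of the stool.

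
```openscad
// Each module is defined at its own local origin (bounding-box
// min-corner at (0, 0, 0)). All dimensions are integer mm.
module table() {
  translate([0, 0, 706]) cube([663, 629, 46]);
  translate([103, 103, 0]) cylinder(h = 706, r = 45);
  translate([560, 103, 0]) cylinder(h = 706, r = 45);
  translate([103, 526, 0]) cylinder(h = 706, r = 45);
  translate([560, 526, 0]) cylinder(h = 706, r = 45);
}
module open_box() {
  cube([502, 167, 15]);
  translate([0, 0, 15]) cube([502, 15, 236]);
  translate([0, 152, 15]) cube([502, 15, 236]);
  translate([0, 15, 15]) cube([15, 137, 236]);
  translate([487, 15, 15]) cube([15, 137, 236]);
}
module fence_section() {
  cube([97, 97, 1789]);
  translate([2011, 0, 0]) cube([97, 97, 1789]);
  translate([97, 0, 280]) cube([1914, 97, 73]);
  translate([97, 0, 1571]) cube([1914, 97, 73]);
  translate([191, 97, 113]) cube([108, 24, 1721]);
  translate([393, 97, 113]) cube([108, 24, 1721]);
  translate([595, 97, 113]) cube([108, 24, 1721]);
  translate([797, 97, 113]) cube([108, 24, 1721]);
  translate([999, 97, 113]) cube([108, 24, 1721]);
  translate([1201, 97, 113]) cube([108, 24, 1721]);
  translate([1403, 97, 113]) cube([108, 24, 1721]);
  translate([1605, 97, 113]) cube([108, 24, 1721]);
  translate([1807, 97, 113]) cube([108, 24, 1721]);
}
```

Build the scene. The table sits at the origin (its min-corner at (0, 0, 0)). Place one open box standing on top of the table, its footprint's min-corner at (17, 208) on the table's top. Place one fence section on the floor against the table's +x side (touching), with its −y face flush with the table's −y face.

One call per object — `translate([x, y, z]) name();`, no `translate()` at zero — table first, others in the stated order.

table();
translate([17, 208, 752]) open_box();
translate([663, 0, 0]) fence_section();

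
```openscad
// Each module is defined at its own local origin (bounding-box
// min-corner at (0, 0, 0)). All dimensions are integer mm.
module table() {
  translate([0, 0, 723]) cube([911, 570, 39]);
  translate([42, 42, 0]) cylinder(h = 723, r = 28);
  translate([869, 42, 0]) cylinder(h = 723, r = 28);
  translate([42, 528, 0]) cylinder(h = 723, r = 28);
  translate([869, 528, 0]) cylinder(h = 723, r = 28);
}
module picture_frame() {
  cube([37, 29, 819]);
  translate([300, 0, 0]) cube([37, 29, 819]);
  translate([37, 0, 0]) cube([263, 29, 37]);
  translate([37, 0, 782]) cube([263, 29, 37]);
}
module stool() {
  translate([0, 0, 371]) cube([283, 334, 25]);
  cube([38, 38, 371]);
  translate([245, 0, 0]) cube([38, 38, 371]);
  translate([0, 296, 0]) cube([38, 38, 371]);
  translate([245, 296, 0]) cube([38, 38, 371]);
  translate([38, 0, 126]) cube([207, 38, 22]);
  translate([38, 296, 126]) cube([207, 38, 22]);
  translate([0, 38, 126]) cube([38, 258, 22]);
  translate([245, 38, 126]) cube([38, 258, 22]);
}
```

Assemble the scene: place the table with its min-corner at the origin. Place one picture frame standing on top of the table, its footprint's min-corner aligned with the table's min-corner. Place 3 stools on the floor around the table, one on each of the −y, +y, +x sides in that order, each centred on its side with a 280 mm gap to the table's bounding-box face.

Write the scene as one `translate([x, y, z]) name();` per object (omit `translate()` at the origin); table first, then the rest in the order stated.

table();
translate([0, 0, 762]) picture_frame();
translate([314, -614, 0]) stool();
translate([314, 850, 0]) stool();
translate([1191, 118, 0]) stool();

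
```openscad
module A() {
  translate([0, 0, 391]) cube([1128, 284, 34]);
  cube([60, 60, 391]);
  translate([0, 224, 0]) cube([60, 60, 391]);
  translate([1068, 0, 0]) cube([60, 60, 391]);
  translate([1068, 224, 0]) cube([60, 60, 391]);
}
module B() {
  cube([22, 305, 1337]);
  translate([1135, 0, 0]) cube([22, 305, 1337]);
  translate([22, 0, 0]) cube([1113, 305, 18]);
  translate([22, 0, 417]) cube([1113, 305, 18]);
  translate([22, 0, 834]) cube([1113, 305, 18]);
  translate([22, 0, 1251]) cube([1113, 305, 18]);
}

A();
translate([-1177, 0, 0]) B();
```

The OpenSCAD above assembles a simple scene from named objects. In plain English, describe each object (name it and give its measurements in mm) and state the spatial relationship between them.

A is a long wooden bench with a 1128 mm (x) × 284 mm (y) seat, 34 mm thick, its top surface 425 mm above the floor. Four 60 mm square legs at the seat corners, flush with the edges, run from z = 0 to the seat underside.

B is a bookshelf 1157 mm wide overall, 305 mm deep and 1337 mm tall. The two sides are 22 mm thick vertical panels. 4 horizontal shelves of 18 mm thickness span between the inner faces of the sides; the lowest shelf sits on the floor and shelves are stacked with a clear vertical gap of 399 mm between each pair.

The bookshelf is on the floor beside the bench on its −x side.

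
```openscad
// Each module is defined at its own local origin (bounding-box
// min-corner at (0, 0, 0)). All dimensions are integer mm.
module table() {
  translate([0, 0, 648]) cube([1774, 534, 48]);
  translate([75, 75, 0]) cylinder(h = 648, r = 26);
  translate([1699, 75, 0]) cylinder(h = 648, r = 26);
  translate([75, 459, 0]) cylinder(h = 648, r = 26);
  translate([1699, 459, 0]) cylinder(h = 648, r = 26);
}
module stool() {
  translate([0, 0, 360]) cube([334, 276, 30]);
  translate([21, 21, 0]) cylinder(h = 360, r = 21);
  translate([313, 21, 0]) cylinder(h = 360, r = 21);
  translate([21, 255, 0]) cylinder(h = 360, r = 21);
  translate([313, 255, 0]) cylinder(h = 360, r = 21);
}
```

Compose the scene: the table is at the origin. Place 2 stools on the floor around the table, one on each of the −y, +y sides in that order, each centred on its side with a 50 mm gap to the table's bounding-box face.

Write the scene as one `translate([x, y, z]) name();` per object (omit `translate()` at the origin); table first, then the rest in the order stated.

table();
translate([720, -326, 0]) stool();
translate([720, 584, 0]) stool();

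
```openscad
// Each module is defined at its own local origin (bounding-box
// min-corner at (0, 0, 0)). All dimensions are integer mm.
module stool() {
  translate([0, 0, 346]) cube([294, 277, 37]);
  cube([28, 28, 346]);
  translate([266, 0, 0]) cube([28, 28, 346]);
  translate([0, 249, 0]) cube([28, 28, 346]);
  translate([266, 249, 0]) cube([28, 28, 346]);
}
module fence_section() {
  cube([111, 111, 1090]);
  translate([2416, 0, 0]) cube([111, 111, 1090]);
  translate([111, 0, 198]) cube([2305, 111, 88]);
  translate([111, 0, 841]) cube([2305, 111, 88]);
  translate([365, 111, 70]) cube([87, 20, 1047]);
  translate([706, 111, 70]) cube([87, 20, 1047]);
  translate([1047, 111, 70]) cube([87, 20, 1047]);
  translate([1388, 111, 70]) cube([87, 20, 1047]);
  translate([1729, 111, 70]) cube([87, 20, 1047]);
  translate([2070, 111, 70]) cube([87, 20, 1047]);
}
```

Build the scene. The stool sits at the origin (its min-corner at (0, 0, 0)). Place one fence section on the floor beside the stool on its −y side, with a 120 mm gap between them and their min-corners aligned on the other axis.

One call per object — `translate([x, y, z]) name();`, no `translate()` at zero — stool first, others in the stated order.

stool();
translate([0, -251, 0]) fence_section();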